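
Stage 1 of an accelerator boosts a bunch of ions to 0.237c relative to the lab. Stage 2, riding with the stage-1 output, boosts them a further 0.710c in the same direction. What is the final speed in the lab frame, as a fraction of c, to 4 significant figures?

u ≈ 0.8106c

Compose boost 2: (0.710 + 0.237)/(1 + 0.710×0.237) = 0.9470/1.16827 = 0.8106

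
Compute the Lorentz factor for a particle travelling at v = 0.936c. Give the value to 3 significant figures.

γ ≈ 2.84

γ = 1/√(1 − β²) = 1/√(1 − 0.936²) = 1/√(0.12390) = 2.84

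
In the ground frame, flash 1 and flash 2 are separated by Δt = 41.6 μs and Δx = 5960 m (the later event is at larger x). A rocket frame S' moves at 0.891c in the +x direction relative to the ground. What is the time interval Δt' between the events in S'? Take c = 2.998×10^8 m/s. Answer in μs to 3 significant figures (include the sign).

γ = 1/√(1 − 0.891²) = 2.2026
Δt' = γ(Δt − vΔx/c²) = 2.2026 × (41.6 μs − 0.891×5960 m / (2.998×10^8 m/s))
= 2.2026 × (23.887 μs) = 52.6 μs

Δt' ≈ 52.6 μs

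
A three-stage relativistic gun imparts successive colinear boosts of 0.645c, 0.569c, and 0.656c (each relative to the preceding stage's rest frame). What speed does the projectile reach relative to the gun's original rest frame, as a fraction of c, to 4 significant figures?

u ≈ 0.9757c

Compose boost 2: (0.569 + 0.645)/(1 + 0.569×0.645) = 1.214/1.36701 = 0.888073
Compose boost 3: (0.656 + 0.888073)/(1 + 0.656×0.888073) = 1.54407/1.58258 = 0.9757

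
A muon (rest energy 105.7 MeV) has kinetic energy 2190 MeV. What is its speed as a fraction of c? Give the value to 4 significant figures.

β ≈ 0.9989

γ = 1 + K/(m₀c²) = 1 + 2190/105.7 = 21.7190
β = √(1 − 1/γ²) = 0.9989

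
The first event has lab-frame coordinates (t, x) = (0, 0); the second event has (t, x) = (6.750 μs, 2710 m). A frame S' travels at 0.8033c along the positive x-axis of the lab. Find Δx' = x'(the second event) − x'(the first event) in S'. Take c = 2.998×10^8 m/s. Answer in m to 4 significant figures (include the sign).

γ = 1/√(1 − 0.8033²) = 1.67905
Δx' = γ(Δx − vΔt) = 1.67905 × (2710 m − 0.8033×(2.998×10^8 m/s)×6.750×10^-6 s)
= 1.67905 × (1084.40 m) = 1821 m

Δx' ≈ 1821 m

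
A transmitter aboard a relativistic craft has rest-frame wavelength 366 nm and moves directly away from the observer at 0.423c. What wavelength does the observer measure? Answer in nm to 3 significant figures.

Relativistic Doppler: λ_obs = λ_src √((1+β)/(1−β))
= 366 × √(1.4230/0.57700) = 366 × 1.5704 = 575 nm

λ_obs ≈ 575 nm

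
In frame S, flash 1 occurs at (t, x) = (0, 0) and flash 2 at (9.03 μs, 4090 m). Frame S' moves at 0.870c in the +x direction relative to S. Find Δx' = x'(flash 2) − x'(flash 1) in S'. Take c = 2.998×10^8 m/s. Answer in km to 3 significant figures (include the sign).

γ = 1/√(1 − 0.870²) = 2.0282
Δx' = γ(Δx − vΔt) = 2.0282 × (4090 m − 0.870×(2.998×10^8 m/s)×9.03×10^-6 s)
= 2.0282 × (1734.7 m) = 3.52 km

Δx' ≈ 3.52 km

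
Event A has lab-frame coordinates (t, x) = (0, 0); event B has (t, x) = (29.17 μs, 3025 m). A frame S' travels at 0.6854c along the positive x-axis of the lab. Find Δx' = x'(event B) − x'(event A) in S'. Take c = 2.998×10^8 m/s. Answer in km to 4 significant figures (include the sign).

Δx' ≈ -4.077 km

γ = 1/√(1 − 0.6854²) = 1.37331
Δx' = γ(Δx − vΔt) = 1.37331 × (3025 m − 0.6854×(2.998×10^8 m/s)×29.17×10^-6 s)
= 1.37331 × (-2968.94 m) = -4.077 km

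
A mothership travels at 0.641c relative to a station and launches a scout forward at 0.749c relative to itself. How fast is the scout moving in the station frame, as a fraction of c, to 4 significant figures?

Compose boost 2: (0.749 + 0.641)/(1 + 0.749×0.641) = 1.390/1.48011 = 0.9391

u ≈ 0.9391c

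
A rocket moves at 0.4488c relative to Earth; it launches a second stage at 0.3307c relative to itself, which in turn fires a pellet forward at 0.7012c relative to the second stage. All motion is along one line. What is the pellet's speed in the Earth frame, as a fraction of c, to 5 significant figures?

Compose boost 2: (0.3307 + 0.4488)/(1 + 0.3307×0.4488) = 0.77950/1.148418 = 0.6787597
Compose boost 3: (0.7012 + 0.6787597)/(1 + 0.7012×0.6787597) = 1.379960/1.475946 = 0.93497

u ≈ 0.93497c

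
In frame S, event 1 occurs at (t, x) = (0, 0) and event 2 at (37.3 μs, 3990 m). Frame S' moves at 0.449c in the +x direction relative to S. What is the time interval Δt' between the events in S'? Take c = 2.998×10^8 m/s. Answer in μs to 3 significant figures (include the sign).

γ = 1/√(1 − 0.449²) = 1.1192
Δt' = γ(Δt − vΔx/c²) = 1.1192 × (37.3 μs − 0.449×3990 m / (2.998×10^8 m/s))
= 1.1192 × (31.324 μs) = 35.1 μs

Δt' ≈ 35.1 μs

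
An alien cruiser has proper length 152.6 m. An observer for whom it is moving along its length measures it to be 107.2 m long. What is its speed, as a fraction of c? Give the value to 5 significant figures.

β ≈ 0.71169

γ = L₀/L = 152.6/107.2 = 1.423507
β = √(1 − 1/γ²) = 0.71169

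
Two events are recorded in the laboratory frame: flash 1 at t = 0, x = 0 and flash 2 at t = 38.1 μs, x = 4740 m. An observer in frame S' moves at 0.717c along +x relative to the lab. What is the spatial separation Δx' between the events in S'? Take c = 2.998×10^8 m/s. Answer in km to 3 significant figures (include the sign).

γ = 1/√(1 − 0.717²) = 1.4346
Δx' = γ(Δx − vΔt) = 1.4346 × (4740 m − 0.717×(2.998×10^8 m/s)×38.1×10^-6 s)
= 1.4346 × (-3449.8 m) = -4.95 km

Δx' ≈ -4.95 km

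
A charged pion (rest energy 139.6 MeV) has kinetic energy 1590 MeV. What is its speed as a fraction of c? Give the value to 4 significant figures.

β ≈ 0.9967

γ = 1 + K/(m₀c²) = 1 + 1590/139.6 = 12.3897
β = √(1 − 1/γ²) = 0.9967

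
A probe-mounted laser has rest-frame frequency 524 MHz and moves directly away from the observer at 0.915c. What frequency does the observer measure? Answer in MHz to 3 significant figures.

Relativistic Doppler: f_obs = f_src √((1−β)/(1+β))
= 524 × √(0.085000/1.9150) = 524 × 0.21068 = 110 MHz

f_obs ≈ 110 MHz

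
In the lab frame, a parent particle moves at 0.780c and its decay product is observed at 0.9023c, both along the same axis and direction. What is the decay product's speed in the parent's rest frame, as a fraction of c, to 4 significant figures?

Inverse velocity addition: u' = (u − v)/(1 − uv/c²)
= (0.9023 − 0.780)/(1 − 0.9023×0.780) = 0.1223/0.296206 = 0.4129

u' ≈ 0.4129c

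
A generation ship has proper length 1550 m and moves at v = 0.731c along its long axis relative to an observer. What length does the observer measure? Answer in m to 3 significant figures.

L ≈ 1060 m

γ = 1/√(1 − 0.731²) = 1.4655
Length contraction: L = L₀/γ = 1550/1.4655 = 1060 m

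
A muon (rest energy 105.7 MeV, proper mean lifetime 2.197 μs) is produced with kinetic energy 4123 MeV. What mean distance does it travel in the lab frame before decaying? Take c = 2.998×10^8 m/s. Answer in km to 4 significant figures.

γ = 1 + K/(m₀c²) = 1 + 4123/105.7 = 40.0066
β = √(1 − 1/γ²) = 0.999688
Dilated lifetime: γτ₀ = 40.0066 × 2.197 μs = 87.8945 μs
d = βc·γτ₀ = 0.999688 × (2.998×10^8 m/s) × 8.78945×10^-5 s = 26.34 km

d ≈ 26.34 km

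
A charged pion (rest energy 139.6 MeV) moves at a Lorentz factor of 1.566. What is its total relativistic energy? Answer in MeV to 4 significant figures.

E ≈ 218.6 MeV

γ = 1.566 (given)
E = γm₀c² = 1.566 × 139.6 MeV = 218.6 MeV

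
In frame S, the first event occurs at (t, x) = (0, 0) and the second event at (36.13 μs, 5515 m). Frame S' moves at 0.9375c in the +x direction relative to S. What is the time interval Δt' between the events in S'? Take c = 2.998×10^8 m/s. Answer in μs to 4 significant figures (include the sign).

γ = 1/√(1 − 0.9375²) = 2.87368
Δt' = γ(Δt − vΔx/c²) = 2.87368 × (36.13 μs − 0.9375×5515 m / (2.998×10^8 m/s))
= 2.87368 × (18.8841 μs) = 54.27 μs

Δt' ≈ 54.27 μs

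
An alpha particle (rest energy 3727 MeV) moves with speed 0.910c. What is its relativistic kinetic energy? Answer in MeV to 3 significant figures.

K ≈ 5260 MeV

γ = 1/√(1 − 0.910²) = 2.4119
K = (γ − 1)m₀c² = (2.4119 − 1) × 3727 MeV = 1.4119 × 3727 MeV = 5260 MeV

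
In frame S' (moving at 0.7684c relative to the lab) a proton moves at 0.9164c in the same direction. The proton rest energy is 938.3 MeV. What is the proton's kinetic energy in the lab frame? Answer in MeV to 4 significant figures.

u_lab = (0.9164 + 0.7684)/(1 + 0.9164×0.7684) = 0.9886385
γ = 1/√(1 − 0.9886385²) = 6.65281
K = (γ − 1)m₀c² = (6.65281 − 1) × 938.3 = 5.65281 × 938.3 = 5304 MeV

K ≈ 5304 MeV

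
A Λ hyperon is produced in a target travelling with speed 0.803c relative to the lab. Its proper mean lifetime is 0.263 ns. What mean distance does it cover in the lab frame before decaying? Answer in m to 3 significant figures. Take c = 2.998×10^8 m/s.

d ≈ 0.106 m

γ = 1/√(1 − 0.803²) = 1.6779
Dilated lifetime: Δt = γτ₀ = 1.6779 × 0.263 ns = 0.44129 ns
d = vΔt = 0.803c × 0.44129 ns = 2.4074×10^8 m/s × 4.4129×10^-10 s = 0.106 m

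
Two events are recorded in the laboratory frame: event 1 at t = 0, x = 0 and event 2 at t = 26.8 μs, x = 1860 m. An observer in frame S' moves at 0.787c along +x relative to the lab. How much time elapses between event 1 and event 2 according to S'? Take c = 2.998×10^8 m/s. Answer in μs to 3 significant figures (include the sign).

γ = 1/√(1 − 0.787²) = 1.6209
Δt' = γ(Δt − vΔx/c²) = 1.6209 × (26.8 μs − 0.787×1860 m / (2.998×10^8 m/s))
= 1.6209 × (21.917 μs) = 35.5 μs

Δt' ≈ 35.5 μs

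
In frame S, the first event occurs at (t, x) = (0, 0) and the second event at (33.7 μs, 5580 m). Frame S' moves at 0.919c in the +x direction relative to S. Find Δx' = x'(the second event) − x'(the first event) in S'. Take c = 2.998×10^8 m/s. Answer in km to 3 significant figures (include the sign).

γ = 1/√(1 − 0.919²) = 2.5364
Δx' = γ(Δx − vΔt) = 2.5364 × (5580 m − 0.919×(2.998×10^8 m/s)×33.7×10^-6 s)
= 2.5364 × (-3704.9 m) = -9.40 km

Δx' ≈ -9.40 km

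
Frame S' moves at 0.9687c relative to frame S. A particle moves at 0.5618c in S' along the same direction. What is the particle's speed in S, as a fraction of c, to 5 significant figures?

u ≈ 0.99112c

Relativistic velocity addition: u = (u' + v)/(1 + u'v/c²)
= (0.5618 + 0.9687)/(1 + 0.5618×0.9687) = 1.5305/1.544216 = 0.99112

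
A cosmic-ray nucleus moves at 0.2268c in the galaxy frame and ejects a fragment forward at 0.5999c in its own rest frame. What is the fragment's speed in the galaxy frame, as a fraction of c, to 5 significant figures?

u ≈ 0.72769c

Compose boost 2: (0.5999 + 0.2268)/(1 + 0.5999×0.2268) = 0.82670/1.136057 = 0.72769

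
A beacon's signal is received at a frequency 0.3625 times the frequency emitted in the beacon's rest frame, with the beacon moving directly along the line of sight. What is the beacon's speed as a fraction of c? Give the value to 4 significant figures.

f_obs/f_src = √((1−β)/(1+β)) = 0.3625  ⇒  (1−β)/(1+β) = 0.131406
β = |1 − D²|/(1 + D²) = |1 − 0.131406|/(1 + 0.131406) = 0.7677

β ≈ 0.7677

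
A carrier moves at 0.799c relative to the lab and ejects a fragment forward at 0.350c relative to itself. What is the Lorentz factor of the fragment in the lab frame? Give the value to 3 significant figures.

u_lab = (0.350 + 0.799)/(1 + 0.350×0.799) = 1.149/1.27965 = 0.897902
γ = 1/√(1 − 0.897902²) = 2.27

γ ≈ 2.27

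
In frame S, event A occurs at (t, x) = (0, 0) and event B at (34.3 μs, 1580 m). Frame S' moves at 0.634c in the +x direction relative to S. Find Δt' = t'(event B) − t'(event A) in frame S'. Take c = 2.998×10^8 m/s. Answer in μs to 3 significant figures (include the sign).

Δt' ≈ 40.0 μs

γ = 1/√(1 − 0.634²) = 1.2931
Δt' = γ(Δt − vΔx/c²) = 1.2931 × (34.3 μs − 0.634×1580 m / (2.998×10^8 m/s))
= 1.2931 × (30.959 μs) = 40.0 μs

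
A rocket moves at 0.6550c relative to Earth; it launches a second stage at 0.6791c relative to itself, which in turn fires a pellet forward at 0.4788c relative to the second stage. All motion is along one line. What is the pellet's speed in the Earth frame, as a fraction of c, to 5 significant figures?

u ≈ 0.97231c

Compose boost 2: (0.6791 + 0.6550)/(1 + 0.6791×0.6550) = 1.3341/1.444810 = 0.9233737
Compose boost 3: (0.4788 + 0.9233737)/(1 + 0.4788×0.9233737) = 1.402174/1.442111 = 0.97231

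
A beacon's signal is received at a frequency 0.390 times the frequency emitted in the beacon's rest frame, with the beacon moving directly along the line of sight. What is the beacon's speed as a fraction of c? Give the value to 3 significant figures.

β ≈ 0.736

f_obs/f_src = √((1−β)/(1+β)) = 0.390  ⇒  (1−β)/(1+β) = 0.15210
β = |1 − D²|/(1 + D²) = |1 − 0.15210|/(1 + 0.15210) = 0.736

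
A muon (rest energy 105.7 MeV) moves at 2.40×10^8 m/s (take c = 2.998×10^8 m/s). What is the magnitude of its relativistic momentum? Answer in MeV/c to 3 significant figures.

p ≈ 141 MeV/c

β = v/c = 2.40×10^8 / 2.998×10^8 = 0.80053
γ = 1/√(1 − 0.80053²) = 1.6686
p = γβm₀c = 1.6686 × 0.80053 × 105.7 MeV/c = 141 MeV/c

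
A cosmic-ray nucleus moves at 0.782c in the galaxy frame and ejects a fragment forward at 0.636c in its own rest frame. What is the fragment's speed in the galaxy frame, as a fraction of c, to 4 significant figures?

u ≈ 0.9470c

Compose boost 2: (0.636 + 0.782)/(1 + 0.636×0.782) = 1.418/1.49735 = 0.9470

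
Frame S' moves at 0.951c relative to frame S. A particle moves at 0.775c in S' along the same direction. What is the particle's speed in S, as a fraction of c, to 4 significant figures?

u ≈ 0.9937c

Relativistic velocity addition: u = (u' + v)/(1 + u'v/c²)
= (0.775 + 0.951)/(1 + 0.775×0.951) = 1.726/1.73703 = 0.9937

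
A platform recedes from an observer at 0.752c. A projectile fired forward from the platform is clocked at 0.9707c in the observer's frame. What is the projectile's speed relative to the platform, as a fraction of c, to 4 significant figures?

u' ≈ 0.8099c

Inverse velocity addition: u' = (u − v)/(1 − uv/c²)
= (0.9707 − 0.752)/(1 − 0.9707×0.752) = 0.2187/0.270034 = 0.8099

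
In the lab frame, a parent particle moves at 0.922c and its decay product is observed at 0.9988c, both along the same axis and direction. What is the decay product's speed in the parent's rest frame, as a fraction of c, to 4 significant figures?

u' ≈ 0.9708c

Inverse velocity addition: u' = (u − v)/(1 − uv/c²)
= (0.9988 − 0.922)/(1 − 0.9988×0.922) = 0.07680/0.0791064 = 0.9708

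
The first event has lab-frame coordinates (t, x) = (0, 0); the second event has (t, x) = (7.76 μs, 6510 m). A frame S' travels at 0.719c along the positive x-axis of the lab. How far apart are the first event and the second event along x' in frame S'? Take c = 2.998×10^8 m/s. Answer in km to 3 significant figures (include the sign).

Δx' ≈ 6.96 km

γ = 1/√(1 − 0.719²) = 1.4388
Δx' = γ(Δx − vΔt) = 1.4388 × (6510 m − 0.719×(2.998×10^8 m/s)×7.76×10^-6 s)
= 1.4388 × (4837.3 m) = 6.96 km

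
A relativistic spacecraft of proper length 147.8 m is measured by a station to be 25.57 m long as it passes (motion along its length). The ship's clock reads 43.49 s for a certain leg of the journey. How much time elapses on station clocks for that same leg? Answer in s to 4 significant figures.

Length contraction ⇒ γ = L₀/L = 147.8/25.57 = 5.78021
Time dilation: Δt = γτ₀ = 5.78021 × 43.49 s = 251.4 s

Δt ≈ 251.4 s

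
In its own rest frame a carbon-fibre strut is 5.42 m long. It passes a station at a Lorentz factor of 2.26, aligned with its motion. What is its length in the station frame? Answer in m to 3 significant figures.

γ = 2.26 (given)
Length contraction: L = L₀/γ = 5.42/2.26 = 2.40 m

L ≈ 2.40 m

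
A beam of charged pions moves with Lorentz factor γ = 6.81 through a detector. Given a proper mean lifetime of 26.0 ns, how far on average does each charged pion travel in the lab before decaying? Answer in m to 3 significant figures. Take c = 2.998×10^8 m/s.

β = √(1 − 1/γ²) = √(1 − 1/6.81²) = 0.98916
Dilated lifetime: Δt = γτ₀ = 6.81 × 26.0 ns = 177.06 ns
d = vΔt = 0.98916c × 177.06 ns = 2.9655×10^8 m/s × 1.7706×10^-7 s = 52.5 m

d ≈ 52.5 m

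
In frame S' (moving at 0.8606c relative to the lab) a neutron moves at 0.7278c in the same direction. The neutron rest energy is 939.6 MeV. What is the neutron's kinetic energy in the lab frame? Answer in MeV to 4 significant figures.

K ≈ 3436 MeV

u_lab = (0.7278 + 0.8606)/(1 + 0.7278×0.8606) = 0.9766687
γ = 1/√(1 − 0.9766687²) = 4.65655
K = (γ − 1)m₀c² = (4.65655 − 1) × 939.6 = 3.65655 × 939.6 = 3436 MeV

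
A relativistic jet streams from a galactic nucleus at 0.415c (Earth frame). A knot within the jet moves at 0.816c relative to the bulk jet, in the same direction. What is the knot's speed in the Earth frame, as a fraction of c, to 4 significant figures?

Relativistic velocity addition: u = (u' + v)/(1 + u'v/c²)
= (0.816 + 0.415)/(1 + 0.816×0.415) = 1.231/1.33864 = 0.9196

u ≈ 0.9196c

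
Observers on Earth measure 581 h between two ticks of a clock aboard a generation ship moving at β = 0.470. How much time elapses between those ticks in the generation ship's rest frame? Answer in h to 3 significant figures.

τ₀ ≈ 513 h

γ = 1/√(1 − 0.470²) = 1.1329
Proper time: τ₀ = Δt/γ = 581/1.1329 = 513 h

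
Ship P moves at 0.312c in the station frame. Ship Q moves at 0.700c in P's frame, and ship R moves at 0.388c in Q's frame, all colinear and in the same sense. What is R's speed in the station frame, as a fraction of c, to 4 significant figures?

u ≈ 0.9216c

Compose boost 2: (0.700 + 0.312)/(1 + 0.700×0.312) = 1.012/1.21840 = 0.830598
Compose boost 3: (0.388 + 0.830598)/(1 + 0.388×0.830598) = 1.21860/1.32227 = 0.9216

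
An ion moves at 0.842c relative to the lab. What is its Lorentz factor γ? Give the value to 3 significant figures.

γ = 1/√(1 − β²) = 1/√(1 − 0.842²) = 1/√(0.29104) = 1.85

γ ≈ 1.85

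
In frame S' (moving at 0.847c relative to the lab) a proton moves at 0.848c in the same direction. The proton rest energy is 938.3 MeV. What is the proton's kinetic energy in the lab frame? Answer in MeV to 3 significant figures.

K ≈ 4780 MeV

u_lab = (0.848 + 0.847)/(1 + 0.848×0.847) = 0.986465
γ = 1/√(1 − 0.986465²) = 6.0987
K = (γ − 1)m₀c² = (6.0987 − 1) × 938.3 = 5.0987 × 938.3 = 4780 MeV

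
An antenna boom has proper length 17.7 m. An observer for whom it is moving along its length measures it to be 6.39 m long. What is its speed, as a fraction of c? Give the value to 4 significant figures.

γ = L₀/L = 17.7/6.39 = 2.76995
β = √(1 − 1/γ²) = 0.9326

β ≈ 0.9326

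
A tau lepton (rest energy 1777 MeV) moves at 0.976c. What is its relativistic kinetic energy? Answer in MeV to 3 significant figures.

γ = 1/√(1 − 0.976²) = 4.5920
K = (γ − 1)m₀c² = (4.5920 − 1) × 1777 MeV = 3.5920 × 1777 MeV = 6380 MeV

K ≈ 6380 MeV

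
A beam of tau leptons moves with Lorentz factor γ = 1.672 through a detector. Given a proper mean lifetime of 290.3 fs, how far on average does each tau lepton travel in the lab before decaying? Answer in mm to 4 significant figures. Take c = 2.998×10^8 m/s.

β = √(1 − 1/γ²) = √(1 − 1/1.672²) = 0.801432
Dilated lifetime: Δt = γτ₀ = 1.672 × 290.3 fs = 485.382 fs
d = vΔt = 0.801432c × 485.382 fs = 2.40269×10^8 m/s × 4.85382×10^-13 s = 0.1166 mm

d ≈ 0.1166 mm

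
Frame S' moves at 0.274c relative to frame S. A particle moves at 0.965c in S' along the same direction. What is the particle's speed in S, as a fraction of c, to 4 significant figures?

u ≈ 0.9799c

Relativistic velocity addition: u = (u' + v)/(1 + u'v/c²)
= (0.965 + 0.274)/(1 + 0.965×0.274) = 1.239/1.26441 = 0.9799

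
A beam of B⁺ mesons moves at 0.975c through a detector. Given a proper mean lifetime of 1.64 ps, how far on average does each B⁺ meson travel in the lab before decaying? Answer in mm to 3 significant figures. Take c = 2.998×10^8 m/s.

d ≈ 2.16 mm

γ = 1/√(1 − 0.975²) = 4.5004
Dilated lifetime: Δt = γτ₀ = 4.5004 × 1.64 ps = 7.3806 ps
d = vΔt = 0.975c × 7.3806 ps = 2.9230×10^8 m/s × 7.3806×10^-12 s = 2.16 mm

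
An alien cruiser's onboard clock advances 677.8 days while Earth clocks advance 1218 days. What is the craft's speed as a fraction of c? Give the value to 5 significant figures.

γ = Δt/τ₀ = 1218/677.8 = 1.796990
β = √(1 − 1/γ²) = √(1 − 1/1.796990²) = 0.83086

β ≈ 0.83086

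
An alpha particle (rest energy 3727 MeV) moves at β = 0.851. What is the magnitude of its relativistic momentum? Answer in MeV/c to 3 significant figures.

p ≈ 6040 MeV/c

γ = 1/√(1 − 0.851²) = 1.9042
p = γβm₀c = 1.9042 × 0.851 × 3727 MeV/c = 6040 MeV/c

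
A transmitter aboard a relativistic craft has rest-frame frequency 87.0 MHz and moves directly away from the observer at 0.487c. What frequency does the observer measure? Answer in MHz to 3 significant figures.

Relativistic Doppler: f_obs = f_src √((1−β)/(1+β))
= 87.0 × √(0.51300/1.4870) = 87.0 × 0.58736 = 51.1 MHz

f_obs ≈ 51.1 MHz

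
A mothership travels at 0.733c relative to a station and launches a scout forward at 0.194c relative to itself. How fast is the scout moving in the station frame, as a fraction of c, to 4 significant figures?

Compose boost 2: (0.194 + 0.733)/(1 + 0.194×0.733) = 0.9270/1.14220 = 0.8116

u ≈ 0.8116c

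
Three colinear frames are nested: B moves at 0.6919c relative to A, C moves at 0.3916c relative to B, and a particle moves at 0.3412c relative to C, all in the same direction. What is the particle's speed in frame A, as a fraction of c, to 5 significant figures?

u ≈ 0.92473c

Compose boost 2: (0.3916 + 0.6919)/(1 + 0.3916×0.6919) = 1.0835/1.270948 = 0.8525132
Compose boost 3: (0.3412 + 0.8525132)/(1 + 0.3412×0.8525132) = 1.193713/1.290878 = 0.92473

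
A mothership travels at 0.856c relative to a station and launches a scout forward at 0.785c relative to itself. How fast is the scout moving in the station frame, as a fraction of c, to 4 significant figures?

Compose boost 2: (0.785 + 0.856)/(1 + 0.785×0.856) = 1.641/1.67196 = 0.9815

u ≈ 0.9815c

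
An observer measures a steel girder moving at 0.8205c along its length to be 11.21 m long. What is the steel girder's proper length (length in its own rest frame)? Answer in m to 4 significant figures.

L₀ ≈ 19.61 m

γ = 1/√(1 − 0.8205²) = 1.74933
L₀ = γL = 1.74933 × 11.21 = 19.61 m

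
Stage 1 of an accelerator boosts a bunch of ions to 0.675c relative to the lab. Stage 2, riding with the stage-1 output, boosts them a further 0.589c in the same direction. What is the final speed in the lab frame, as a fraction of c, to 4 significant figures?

Compose boost 2: (0.589 + 0.675)/(1 + 0.589×0.675) = 1.264/1.39758 = 0.9044

u ≈ 0.9044c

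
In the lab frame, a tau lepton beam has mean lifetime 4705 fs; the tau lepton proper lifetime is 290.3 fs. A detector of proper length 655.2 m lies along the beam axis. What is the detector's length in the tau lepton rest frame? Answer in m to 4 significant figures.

Time dilation ⇒ γ = Δt/τ₀ = 4705/290.3 = 16.2074
Length contraction: L = L₀/γ = 655.2/16.2074 = 40.43 m

L ≈ 40.43 m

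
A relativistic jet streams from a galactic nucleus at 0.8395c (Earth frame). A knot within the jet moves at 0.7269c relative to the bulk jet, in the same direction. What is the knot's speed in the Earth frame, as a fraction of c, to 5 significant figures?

u ≈ 0.97278c

Relativistic velocity addition: u = (u' + v)/(1 + u'v/c²)
= (0.7269 + 0.8395)/(1 + 0.7269×0.8395) = 1.5664/1.610233 = 0.97278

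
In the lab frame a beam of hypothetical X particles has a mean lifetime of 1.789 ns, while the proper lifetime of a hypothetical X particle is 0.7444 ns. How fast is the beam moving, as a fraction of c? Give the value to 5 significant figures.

γ = Δt/τ₀ = 1.789/0.7444 = 2.403278
β = √(1 − 1/γ²) = √(1 − 1/2.403278²) = 0.90932

β ≈ 0.90932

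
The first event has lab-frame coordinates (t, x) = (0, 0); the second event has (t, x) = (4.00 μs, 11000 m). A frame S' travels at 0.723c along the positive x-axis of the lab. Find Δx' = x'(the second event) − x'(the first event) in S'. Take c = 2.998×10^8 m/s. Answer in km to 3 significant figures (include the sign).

γ = 1/√(1 − 0.723²) = 1.4475
Δx' = γ(Δx − vΔt) = 1.4475 × (11000 m − 0.723×(2.998×10^8 m/s)×4.00×10^-6 s)
= 1.4475 × (10133 m) = 14.7 km

Δx' ≈ 14.7 km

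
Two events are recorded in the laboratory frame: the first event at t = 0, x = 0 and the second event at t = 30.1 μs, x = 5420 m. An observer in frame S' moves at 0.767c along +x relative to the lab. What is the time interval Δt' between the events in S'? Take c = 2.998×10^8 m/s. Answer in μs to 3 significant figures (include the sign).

Δt' ≈ 25.3 μs

γ = 1/√(1 − 0.767²) = 1.5585
Δt' = γ(Δt − vΔx/c²) = 1.5585 × (30.1 μs − 0.767×5420 m / (2.998×10^8 m/s))
= 1.5585 × (16.234 μs) = 25.3 μs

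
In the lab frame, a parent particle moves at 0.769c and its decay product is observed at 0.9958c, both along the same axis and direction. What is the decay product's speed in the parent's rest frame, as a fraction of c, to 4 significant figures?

Inverse velocity addition: u' = (u − v)/(1 − uv/c²)
= (0.9958 − 0.769)/(1 − 0.9958×0.769) = 0.2268/0.234230 = 0.9683

u' ≈ 0.9683c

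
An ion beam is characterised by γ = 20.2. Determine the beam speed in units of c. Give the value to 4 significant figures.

β = √(1 − 1/γ²) = √(1 − 1/20.2²) = √(0.997549) = 0.9988

β ≈ 0.9988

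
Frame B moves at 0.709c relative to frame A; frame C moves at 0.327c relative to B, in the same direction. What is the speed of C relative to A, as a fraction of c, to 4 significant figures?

u ≈ 0.8410c

Compose boost 2: (0.327 + 0.709)/(1 + 0.327×0.709) = 1.036/1.23184 = 0.8410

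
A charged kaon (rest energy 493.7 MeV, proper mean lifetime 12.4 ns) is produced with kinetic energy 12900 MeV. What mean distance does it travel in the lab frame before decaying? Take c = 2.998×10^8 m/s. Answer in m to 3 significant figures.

d ≈ 101 m

γ = 1 + K/(m₀c²) = 1 + 12900/493.7 = 27.129
β = √(1 − 1/γ²) = 0.99932
Dilated lifetime: γτ₀ = 27.129 × 12.4 ns = 336.40 ns
d = βc·γτ₀ = 0.99932 × (2.998×10^8 m/s) × 3.3640×10^-7 s = 101 m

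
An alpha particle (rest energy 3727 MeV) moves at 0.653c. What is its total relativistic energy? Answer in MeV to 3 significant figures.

E ≈ 4920 MeV

γ = 1/√(1 − 0.653²) = 1.3204
E = γm₀c² = 1.3204 × 3727 MeV = 4920 MeV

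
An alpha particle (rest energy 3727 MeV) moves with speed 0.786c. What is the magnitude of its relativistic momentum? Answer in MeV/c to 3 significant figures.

γ = 1/√(1 − 0.786²) = 1.6175
p = γβm₀c = 1.6175 × 0.786 × 3727 MeV/c = 4740 MeV/c

p ≈ 4740 MeV/c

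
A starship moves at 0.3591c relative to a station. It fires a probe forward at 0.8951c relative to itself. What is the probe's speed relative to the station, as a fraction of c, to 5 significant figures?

u ≈ 0.94912c

Relativistic velocity addition: u = (u' + v)/(1 + u'v/c²)
= (0.8951 + 0.3591)/(1 + 0.8951×0.3591) = 1.2542/1.321430 = 0.94912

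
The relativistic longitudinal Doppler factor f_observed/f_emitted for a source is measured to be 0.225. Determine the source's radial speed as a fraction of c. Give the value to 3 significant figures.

β ≈ 0.904

f_obs/f_src = √((1−β)/(1+β)) = 0.225  ⇒  (1−β)/(1+β) = 0.050625
β = |1 − D²|/(1 + D²) = |1 − 0.050625|/(1 + 0.050625) = 0.904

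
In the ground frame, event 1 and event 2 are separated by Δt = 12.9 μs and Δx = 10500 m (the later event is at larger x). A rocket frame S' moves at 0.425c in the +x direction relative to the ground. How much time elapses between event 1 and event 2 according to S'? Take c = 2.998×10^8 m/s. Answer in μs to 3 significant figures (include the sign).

γ = 1/√(1 − 0.425²) = 1.1047
Δt' = γ(Δt − vΔx/c²) = 1.1047 × (12.9 μs − 0.425×10500 m / (2.998×10^8 m/s))
= 1.1047 × (-1.9849 μs) = -2.19 μs

Δt' ≈ -2.19 μs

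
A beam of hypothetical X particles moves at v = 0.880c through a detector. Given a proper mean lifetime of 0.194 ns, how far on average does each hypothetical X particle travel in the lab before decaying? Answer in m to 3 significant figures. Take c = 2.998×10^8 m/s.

d ≈ 0.108 m

γ = 1/√(1 − 0.880²) = 2.1054
Dilated lifetime: Δt = γτ₀ = 2.1054 × 0.194 ns = 0.40844 ns
d = vΔt = 0.880c × 0.40844 ns = 2.6382×10^8 m/s × 4.0844×10^-10 s = 0.108 m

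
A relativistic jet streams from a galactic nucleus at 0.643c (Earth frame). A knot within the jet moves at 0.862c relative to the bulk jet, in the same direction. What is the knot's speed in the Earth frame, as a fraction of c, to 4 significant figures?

u ≈ 0.9683c

Relativistic velocity addition: u = (u' + v)/(1 + u'v/c²)
= (0.862 + 0.643)/(1 + 0.862×0.643) = 1.505/1.55427 = 0.9683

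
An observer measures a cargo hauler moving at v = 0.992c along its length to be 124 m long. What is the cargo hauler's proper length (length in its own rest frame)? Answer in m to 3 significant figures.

L₀ ≈ 982 m

γ = 1/√(1 − 0.992²) = 7.9216
L₀ = γL = 7.9216 × 124 = 982 m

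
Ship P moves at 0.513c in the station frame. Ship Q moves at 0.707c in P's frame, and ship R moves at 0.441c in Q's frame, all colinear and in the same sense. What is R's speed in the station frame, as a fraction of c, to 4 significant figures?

u ≈ 0.9580c

Compose boost 2: (0.707 + 0.513)/(1 + 0.707×0.513) = 1.220/1.36269 = 0.895287
Compose boost 3: (0.441 + 0.895287)/(1 + 0.441×0.895287) = 1.33629/1.39482 = 0.9580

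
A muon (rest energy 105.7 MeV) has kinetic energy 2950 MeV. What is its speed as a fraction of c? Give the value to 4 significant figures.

β ≈ 0.9994

γ = 1 + K/(m₀c²) = 1 + 2950/105.7 = 28.9092
β = √(1 − 1/γ²) = 0.9994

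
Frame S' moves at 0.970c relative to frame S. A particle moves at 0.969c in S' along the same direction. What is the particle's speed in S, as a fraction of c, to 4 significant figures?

u ≈ 0.9995c

Relativistic velocity addition: u = (u' + v)/(1 + u'v/c²)
= (0.969 + 0.970)/(1 + 0.969×0.970) = 1.939/1.93993 = 0.9995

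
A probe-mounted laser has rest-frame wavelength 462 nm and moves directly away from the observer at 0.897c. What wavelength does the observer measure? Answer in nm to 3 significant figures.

λ_obs ≈ 1980 nm

Relativistic Doppler: λ_obs = λ_src √((1+β)/(1−β))
= 462 × √(1.8970/0.10300) = 462 × 4.2916 = 1980 nm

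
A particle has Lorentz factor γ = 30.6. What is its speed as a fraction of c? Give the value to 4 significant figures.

β = √(1 − 1/γ²) = √(1 − 1/30.6²) = √(0.998932) = 0.9995

β ≈ 0.9995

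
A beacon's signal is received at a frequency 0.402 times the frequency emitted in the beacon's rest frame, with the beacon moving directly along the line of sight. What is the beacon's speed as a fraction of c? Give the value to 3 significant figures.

f_obs/f_src = √((1−β)/(1+β)) = 0.402  ⇒  (1−β)/(1+β) = 0.16160
β = |1 − D²|/(1 + D²) = |1 − 0.16160|/(1 + 0.16160) = 0.722

β ≈ 0.722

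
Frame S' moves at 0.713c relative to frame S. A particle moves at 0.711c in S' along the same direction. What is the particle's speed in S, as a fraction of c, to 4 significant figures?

u ≈ 0.9450c

Relativistic velocity addition: u = (u' + v)/(1 + u'v/c²)
= (0.711 + 0.713)/(1 + 0.711×0.713) = 1.424/1.50694 = 0.9450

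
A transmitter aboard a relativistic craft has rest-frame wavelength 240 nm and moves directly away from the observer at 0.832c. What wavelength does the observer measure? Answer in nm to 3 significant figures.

Relativistic Doppler: λ_obs = λ_src √((1+β)/(1−β))
= 240 × √(1.8320/0.16800) = 240 × 3.3022 = 793 nm

λ_obs ≈ 793 nm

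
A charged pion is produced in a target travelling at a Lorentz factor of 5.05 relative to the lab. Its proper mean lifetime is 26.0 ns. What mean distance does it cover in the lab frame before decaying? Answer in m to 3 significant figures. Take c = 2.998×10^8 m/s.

d ≈ 38.6 m

β = √(1 − 1/γ²) = √(1 − 1/5.05²) = 0.98020
Dilated lifetime: Δt = γτ₀ = 5.05 × 26.0 ns = 131.30 ns
d = vΔt = 0.98020c × 131.30 ns = 2.9386×10^8 m/s × 1.3130×10^-7 s = 38.6 m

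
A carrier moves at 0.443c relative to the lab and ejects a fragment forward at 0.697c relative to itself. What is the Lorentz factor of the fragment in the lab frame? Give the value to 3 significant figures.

u_lab = (0.697 + 0.443)/(1 + 0.697×0.443) = 1.140/1.30877 = 0.871046
γ = 1/√(1 − 0.871046²) = 2.04

γ ≈ 2.04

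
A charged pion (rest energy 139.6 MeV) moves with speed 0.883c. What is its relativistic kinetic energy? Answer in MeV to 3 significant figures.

K ≈ 158 MeV

γ = 1/√(1 − 0.883²) = 2.1305
K = (γ − 1)m₀c² = (2.1305 − 1) × 139.6 MeV = 1.1305 × 139.6 MeV = 158 MeV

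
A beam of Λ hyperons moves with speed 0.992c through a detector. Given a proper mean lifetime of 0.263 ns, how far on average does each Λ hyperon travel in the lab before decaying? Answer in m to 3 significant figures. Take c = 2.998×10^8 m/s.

d ≈ 0.620 m

γ = 1/√(1 − 0.992²) = 7.9216
Dilated lifetime: Δt = γτ₀ = 7.9216 × 0.263 ns = 2.0834 ns
d = vΔt = 0.992c × 2.0834 ns = 2.9740×10^8 m/s × 2.0834×10^-9 s = 0.620 m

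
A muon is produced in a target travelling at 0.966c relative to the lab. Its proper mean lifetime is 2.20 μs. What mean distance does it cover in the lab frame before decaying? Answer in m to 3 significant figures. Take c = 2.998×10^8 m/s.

d ≈ 2460 m

γ = 1/√(1 − 0.966²) = 3.8678
Dilated lifetime: Δt = γτ₀ = 3.8678 × 2.20 μs = 8.5093 μs
d = vΔt = 0.966c × 8.5093 μs = 2.8961×10^8 m/s × 8.5093×10^-6 s = 2460 m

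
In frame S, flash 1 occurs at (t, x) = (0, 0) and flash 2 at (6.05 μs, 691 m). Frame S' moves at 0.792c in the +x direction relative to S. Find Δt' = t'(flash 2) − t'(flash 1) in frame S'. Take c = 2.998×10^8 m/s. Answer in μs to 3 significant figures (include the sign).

γ = 1/√(1 − 0.792²) = 1.6379
Δt' = γ(Δt − vΔx/c²) = 1.6379 × (6.05 μs − 0.792×691 m / (2.998×10^8 m/s))
= 1.6379 × (4.2245 μs) = 6.92 μs

Δt' ≈ 6.92 μs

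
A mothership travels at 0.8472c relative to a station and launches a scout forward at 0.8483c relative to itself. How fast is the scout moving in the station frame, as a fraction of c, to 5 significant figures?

Compose boost 2: (0.8483 + 0.8472)/(1 + 0.8483×0.8472) = 1.6955/1.718680 = 0.98651

u ≈ 0.98651c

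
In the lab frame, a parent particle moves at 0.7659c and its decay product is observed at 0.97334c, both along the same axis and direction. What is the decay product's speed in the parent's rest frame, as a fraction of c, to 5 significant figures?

u' ≈ 0.81503c

Inverse velocity addition: u' = (u − v)/(1 − uv/c²)
= (0.97334 − 0.7659)/(1 − 0.97334×0.7659) = 0.20744/0.2545189 = 0.81503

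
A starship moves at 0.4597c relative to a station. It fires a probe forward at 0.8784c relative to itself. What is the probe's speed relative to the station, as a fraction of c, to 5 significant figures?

Relativistic velocity addition: u = (u' + v)/(1 + u'v/c²)
= (0.8784 + 0.4597)/(1 + 0.8784×0.4597) = 1.3381/1.403800 = 0.95320

u ≈ 0.95320c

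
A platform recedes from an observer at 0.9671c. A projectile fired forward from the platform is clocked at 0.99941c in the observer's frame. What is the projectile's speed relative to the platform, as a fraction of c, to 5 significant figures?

u' ≈ 0.96533c

Inverse velocity addition: u' = (u − v)/(1 − uv/c²)
= (0.99941 − 0.9671)/(1 − 0.99941×0.9671) = 0.032310/0.03347059 = 0.96533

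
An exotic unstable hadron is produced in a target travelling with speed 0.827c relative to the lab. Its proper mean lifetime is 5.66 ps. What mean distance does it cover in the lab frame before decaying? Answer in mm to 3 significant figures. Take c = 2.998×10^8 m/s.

d ≈ 2.50 mm

γ = 1/√(1 − 0.827²) = 1.7787
Dilated lifetime: Δt = γτ₀ = 1.7787 × 5.66 ps = 10.068 ps
d = vΔt = 0.827c × 10.068 ps = 2.4793×10^8 m/s × 1.0068×10^-11 s = 2.50 mm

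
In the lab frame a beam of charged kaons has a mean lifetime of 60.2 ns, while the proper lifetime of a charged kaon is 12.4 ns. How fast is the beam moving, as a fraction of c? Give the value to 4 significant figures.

γ = Δt/τ₀ = 60.2/12.4 = 4.85484
β = √(1 − 1/γ²) = √(1 − 1/4.85484²) = 0.9786

β ≈ 0.9786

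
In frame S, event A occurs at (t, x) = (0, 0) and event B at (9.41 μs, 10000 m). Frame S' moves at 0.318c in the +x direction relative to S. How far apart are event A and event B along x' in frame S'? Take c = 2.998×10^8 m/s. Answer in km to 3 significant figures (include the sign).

γ = 1/√(1 − 0.318²) = 1.0548
Δx' = γ(Δx − vΔt) = 1.0548 × (10000 m − 0.318×(2.998×10^8 m/s)×9.41×10^-6 s)
= 1.0548 × (9102.9 m) = 9.60 km

Δx' ≈ 9.60 km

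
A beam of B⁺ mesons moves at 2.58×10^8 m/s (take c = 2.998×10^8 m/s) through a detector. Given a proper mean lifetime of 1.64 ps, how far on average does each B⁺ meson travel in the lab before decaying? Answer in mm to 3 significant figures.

β = v/c = 2.58×10^8 / 2.998×10^8 = 0.86057
γ = 1/√(1 − 0.86057²) = 1.9634
Dilated lifetime: Δt = γτ₀ = 1.9634 × 1.64 ps = 3.2199 ps
d = vΔt = 0.86057c × 3.2199 ps = 2.5800×10^8 m/s × 3.2199×10^-12 s = 0.831 mm

d ≈ 0.831 mm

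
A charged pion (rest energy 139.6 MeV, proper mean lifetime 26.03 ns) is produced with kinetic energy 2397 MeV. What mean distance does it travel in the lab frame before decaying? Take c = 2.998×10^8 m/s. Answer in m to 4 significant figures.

γ = 1 + K/(m₀c²) = 1 + 2397/139.6 = 18.1705
β = √(1 − 1/γ²) = 0.998484
Dilated lifetime: γτ₀ = 18.1705 × 26.03 ns = 472.978 ns
d = βc·γτ₀ = 0.998484 × (2.998×10^8 m/s) × 4.72978×10^-7 s = 141.6 m

d ≈ 141.6 m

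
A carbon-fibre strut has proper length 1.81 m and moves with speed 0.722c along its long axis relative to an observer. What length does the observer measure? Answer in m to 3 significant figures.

γ = 1/√(1 − 0.722²) = 1.4453
Length contraction: L = L₀/γ = 1.81/1.4453 = 1.25 m

L ≈ 1.25 m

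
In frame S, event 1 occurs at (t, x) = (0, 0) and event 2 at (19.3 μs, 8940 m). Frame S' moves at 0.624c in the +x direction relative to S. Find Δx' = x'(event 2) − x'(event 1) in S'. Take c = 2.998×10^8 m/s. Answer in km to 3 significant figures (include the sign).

γ = 1/√(1 − 0.624²) = 1.2797
Δx' = γ(Δx − vΔt) = 1.2797 × (8940 m − 0.624×(2.998×10^8 m/s)×19.3×10^-6 s)
= 1.2797 × (5329.4 m) = 6.82 km

Δx' ≈ 6.82 km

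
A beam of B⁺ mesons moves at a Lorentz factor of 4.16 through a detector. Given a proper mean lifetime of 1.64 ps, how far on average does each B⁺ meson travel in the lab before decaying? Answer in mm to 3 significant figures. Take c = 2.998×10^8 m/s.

d ≈ 1.99 mm

β = √(1 − 1/γ²) = √(1 − 1/4.16²) = 0.97068
Dilated lifetime: Δt = γτ₀ = 4.16 × 1.64 ps = 6.8224 ps
d = vΔt = 0.97068c × 6.8224 ps = 2.9101×10^8 m/s × 6.8224×10^-12 s = 1.99 mm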